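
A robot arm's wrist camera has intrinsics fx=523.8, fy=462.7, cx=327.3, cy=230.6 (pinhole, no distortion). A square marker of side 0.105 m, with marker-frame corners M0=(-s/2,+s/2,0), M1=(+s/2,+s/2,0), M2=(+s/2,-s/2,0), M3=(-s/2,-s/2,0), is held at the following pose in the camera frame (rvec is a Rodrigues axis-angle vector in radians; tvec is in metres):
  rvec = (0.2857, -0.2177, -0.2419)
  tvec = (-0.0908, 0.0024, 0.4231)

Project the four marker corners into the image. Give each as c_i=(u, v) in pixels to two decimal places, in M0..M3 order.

c0=(169.00, 300.80) c1=(291.85, 269.17) c2=(262.23, 163.51) c3=(128.18, 192.73)

Intrinsics K: fx=523.8, fy=462.7, cx=327.3, cy=230.6
Marker side s = 0.105 m; corners in marker frame (Z=0):
  M0 = (-0.0525, +0.0525, 0)
  M1 = (+0.0525, +0.0525, 0)
  M2 = (+0.0525, -0.0525, 0)
  M3 = (-0.0525, -0.0525, 0)
rvec = (0.2857, -0.2177, -0.2419), |rvec| = θ = 0.43305 rad = 24.812°
Rodrigues: sinθ=0.41964, 1−cosθ=0.09231; R = I + sinθ·[k]× + (1−cosθ)·[k]×²:
    [+0.94787 +0.20379 -0.24498]
    [-0.26503 +0.93102 -0.25093]
    [+0.17694 +0.30278 +0.93649]
t = (-0.0908, 0.0024, 0.4231) m
M0: Pc = R·M0+t = (-0.12986, +0.06519, +0.42971); u = 523.8·(-0.12986)/0.42971 + 327.3 = 168.9996, v = 462.7·(+0.06519)/0.42971 + 230.6 = 300.7979
M1: Pc = R·M1+t = (-0.03034, +0.03736, +0.44829); u = 523.8·(-0.03034)/0.44829 + 327.3 = 291.8518, v = 462.7·(+0.03736)/0.44829 + 230.6 = 269.1661
M2: Pc = R·M2+t = (-0.05174, -0.06039, +0.41649); u = 523.8·(-0.05174)/0.41649 + 327.3 = 262.2345, v = 462.7·(-0.06039)/0.41649 + 230.6 = 163.5077
M3: Pc = R·M3+t = (-0.15126, -0.03256, +0.39791); u = 523.8·(-0.15126)/0.39791 + 327.3 = 128.1841, v = 462.7·(-0.03256)/0.39791 + 230.6 = 192.7335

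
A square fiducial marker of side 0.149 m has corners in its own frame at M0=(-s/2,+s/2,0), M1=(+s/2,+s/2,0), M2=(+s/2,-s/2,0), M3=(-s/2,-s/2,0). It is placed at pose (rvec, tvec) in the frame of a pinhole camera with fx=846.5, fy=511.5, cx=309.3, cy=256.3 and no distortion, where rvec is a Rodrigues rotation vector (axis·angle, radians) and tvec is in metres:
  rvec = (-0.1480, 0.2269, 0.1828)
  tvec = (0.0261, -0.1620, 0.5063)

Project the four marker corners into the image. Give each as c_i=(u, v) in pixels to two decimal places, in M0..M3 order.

c0=(210.80, 155.23) c1=(455.59, 173.71) c2=(499.82, 27.95) c3=(260.64, 19.74)

Intrinsics K: fx=846.5, fy=511.5, cx=309.3, cy=256.3
Marker side s = 0.149 m; corners in marker frame (Z=0):
  M0 = (-0.0745, +0.0745, 0)
  M1 = (+0.0745, +0.0745, 0)
  M2 = (+0.0745, -0.0745, 0)
  M3 = (-0.0745, -0.0745, 0)
rvec = (-0.1480, 0.2269, 0.1828), |rvec| = θ = 0.32681 rad = 18.725°
Rodrigues: sinθ=0.32102, 1−cosθ=0.05293; R = I + sinθ·[k]× + (1−cosθ)·[k]×²:
    [+0.95793 -0.19621 +0.20948]
    [+0.16292 +0.97259 +0.16593]
    [-0.23629 -0.12482 +0.96363]
t = (0.0261, -0.1620, 0.5063) m
M0: Pc = R·M0+t = (-0.05988, -0.10168, +0.51460); u = 846.5·(-0.05988)/0.51460 + 309.3 = 210.7955, v = 511.5·(-0.10168)/0.51460 + 256.3 = 155.2333
M1: Pc = R·M1+t = (+0.08285, -0.07740, +0.47940); u = 846.5·(+0.08285)/0.47940 + 309.3 = 455.5902, v = 511.5·(-0.07740)/0.47940 + 256.3 = 173.7118
M2: Pc = R·M2+t = (+0.11208, -0.22232, +0.49800); u = 846.5·(+0.11208)/0.49800 + 309.3 = 499.8199, v = 511.5·(-0.22232)/0.49800 + 256.3 = 27.9514
M3: Pc = R·M3+t = (-0.03065, -0.24660, +0.53320); u = 846.5·(-0.03065)/0.53320 + 309.3 = 260.6436, v = 511.5·(-0.24660)/0.53320 + 256.3 = 19.7419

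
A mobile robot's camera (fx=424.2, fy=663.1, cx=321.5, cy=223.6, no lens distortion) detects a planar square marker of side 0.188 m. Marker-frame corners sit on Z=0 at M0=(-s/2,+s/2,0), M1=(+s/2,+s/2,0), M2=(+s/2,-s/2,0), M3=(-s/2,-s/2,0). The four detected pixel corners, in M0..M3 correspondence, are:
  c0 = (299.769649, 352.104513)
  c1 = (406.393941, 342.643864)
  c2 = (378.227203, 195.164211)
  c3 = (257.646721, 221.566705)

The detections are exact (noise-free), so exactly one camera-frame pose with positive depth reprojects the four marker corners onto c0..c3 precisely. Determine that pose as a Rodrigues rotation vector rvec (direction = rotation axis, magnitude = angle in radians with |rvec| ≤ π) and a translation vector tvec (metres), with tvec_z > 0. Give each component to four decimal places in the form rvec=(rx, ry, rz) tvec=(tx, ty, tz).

Intrinsics K: fx=424.2, fy=663.1, cx=321.5, cy=223.6
Marker side s = 0.188 m; corners in marker frame (Z=0):
  M0 = (-0.0940, +0.0940, 0)
  M1 = (+0.0940, +0.0940, 0)
  M2 = (+0.0940, -0.0940, 0)
  M3 = (-0.0940, -0.0940, 0)
Detected image corners:
  c0 = (299.769649, 352.104513) px
  c1 = (406.393941, 342.643864) px
  c2 = (378.227203, 195.164211) px
  c3 = (257.646721, 221.566705) px
Planar DLT: solve 8×8 A·h = b for H (H[2,2]=1):
  H  [+419.44256 +464.36855 +333.97020]
  H  [-242.60221 +965.31054 +283.69243]
  H  [-0.54234 +0.82125 +1.00000]
B = K⁻¹H; ‖b₁‖=1.512322, ‖b₂‖=1.512322; λ = 2/(‖b₁‖+‖b₂‖) = 0.661235, sign → tz>0 ⇒ λ=+0.661235
r₁ = λ·B[:,0] = (+0.92561,-0.12099,-0.35861); r₂ = λ·B[:,1] = (+0.31228,+0.77948,+0.54304)
r₃ = r₁×r₂ = (+0.21383,-0.61463,+0.75928); SVD([r₁ r₂ r₃]) → R = UVᵀ:
  R  [+0.92561 +0.31228 +0.21383]
  R  [-0.12099 +0.77948 -0.61463]
  R  [-0.35861 +0.54304 +0.75928]
t = (+0.01944, +0.05992, +0.66123) m
tr R = 2.464374; θ = arccos((tr R − 1)/2) = 0.749269 rad = 42.930°
axis k = ((R−Rᵀ)₃₂, (R−Rᵀ)₁₃, (R−Rᵀ)₂₁) / (2 sinθ) = (+0.849845, +0.420232, -0.318069)
rvec = θ·k = (+0.636763, +0.314867, -0.238320)

rvec=(0.6368, 0.3149, -0.2383) tvec=(0.0194, 0.0599, 0.6612)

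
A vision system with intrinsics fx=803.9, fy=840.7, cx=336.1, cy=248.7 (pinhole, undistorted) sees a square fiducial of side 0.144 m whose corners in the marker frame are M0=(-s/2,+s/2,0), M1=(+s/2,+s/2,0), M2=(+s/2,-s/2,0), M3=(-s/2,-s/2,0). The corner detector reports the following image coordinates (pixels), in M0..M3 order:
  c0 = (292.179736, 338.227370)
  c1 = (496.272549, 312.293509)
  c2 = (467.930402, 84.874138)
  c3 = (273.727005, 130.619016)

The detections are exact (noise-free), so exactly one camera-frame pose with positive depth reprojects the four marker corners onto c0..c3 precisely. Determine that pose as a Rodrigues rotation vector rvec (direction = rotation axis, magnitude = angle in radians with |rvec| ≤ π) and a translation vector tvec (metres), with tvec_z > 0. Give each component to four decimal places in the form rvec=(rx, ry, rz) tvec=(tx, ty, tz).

Intrinsics K: fx=803.9, fy=840.7, cx=336.1, cy=248.7
Marker side s = 0.144 m; corners in marker frame (Z=0):
  M0 = (-0.0720, +0.0720, 0)
  M1 = (+0.0720, +0.0720, 0)
  M2 = (+0.0720, -0.0720, 0)
  M3 = (-0.0720, -0.0720, 0)
Detected image corners:
  c0 = (292.179736, 338.227370) px
  c1 = (496.272549, 312.293509) px
  c2 = (467.930402, 84.874138) px
  c3 = (273.727005, 130.619016) px
Planar DLT: solve 8×8 A·h = b for H (H[2,2]=1):
  H  [+1123.64203 +59.28632 +377.45579]
  H  [-396.60415 +1449.70302 +215.29775]
  H  [-0.67623 -0.26540 +1.00000]
B = K⁻¹H; ‖b₁‖=1.831680, ‖b₂‖=1.831680; λ = 2/(‖b₁‖+‖b₂‖) = 0.545947, sign → tz>0 ⇒ λ=+0.545947
r₁ = λ·B[:,0] = (+0.91744,-0.14834,-0.36918); r₂ = λ·B[:,1] = (+0.10084,+0.98429,-0.14490)
r₃ = r₁×r₂ = (+0.38488,+0.09570,+0.91799); SVD([r₁ r₂ r₃]) → R = UVᵀ:
  R  [+0.91744 +0.10084 +0.38488]
  R  [-0.14834 +0.98429 +0.09570]
  R  [-0.36918 -0.14490 +0.91799]
t = (+0.02809, -0.02169, +0.54595) m
tr R = 2.819728; θ = arccos((tr R − 1)/2) = 0.427840 rad = 24.513°
axis k = ((R−Rᵀ)₃₂, (R−Rᵀ)₁₃, (R−Rᵀ)₂₁) / (2 sinθ) = (-0.289946, +0.908713, -0.300286)
rvec = θ·k = (-0.124050, +0.388784, -0.128474)

rvec=(-0.1241, 0.3888, -0.1285) tvec=(0.0281, -0.0217, 0.5459)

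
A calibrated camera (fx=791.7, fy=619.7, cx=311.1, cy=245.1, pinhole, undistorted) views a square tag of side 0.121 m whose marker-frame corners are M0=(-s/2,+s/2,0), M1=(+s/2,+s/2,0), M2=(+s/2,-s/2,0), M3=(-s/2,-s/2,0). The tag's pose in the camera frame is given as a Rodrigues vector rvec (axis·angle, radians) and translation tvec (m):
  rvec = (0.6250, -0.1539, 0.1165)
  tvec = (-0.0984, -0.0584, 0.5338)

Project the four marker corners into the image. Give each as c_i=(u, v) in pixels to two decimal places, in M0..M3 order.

Intrinsics K: fx=791.7, fy=619.7, cx=311.1, cy=245.1
Marker side s = 0.121 m; corners in marker frame (Z=0):
  M0 = (-0.0605, +0.0605, 0)
  M1 = (+0.0605, +0.0605, 0)
  M2 = (+0.0605, -0.0605, 0)
  M3 = (-0.0605, -0.0605, 0)
rvec = (0.6250, -0.1539, 0.1165), |rvec| = θ = 0.65413 rad = 37.479°
Rodrigues: sinθ=0.60847, 1−cosθ=0.20642; R = I + sinθ·[k]× + (1−cosθ)·[k]×²:
    [+0.98203 -0.15477 -0.10803]
    [+0.06196 +0.80501 -0.59002]
    [+0.17828 +0.57272 +0.80013]
t = (-0.0984, -0.0584, 0.5338) m
M0: Pc = R·M0+t = (-0.16718, -0.01345, +0.55766); u = 791.7·(-0.16718)/0.55766 + 311.1 = 73.7644, v = 619.7·(-0.01345)/0.55766 + 245.1 = 230.1582
M1: Pc = R·M1+t = (-0.04835, -0.00595, +0.57924); u = 791.7·(-0.04835)/0.57924 + 311.1 = 245.0137, v = 619.7·(-0.00595)/0.57924 + 245.1 = 238.7362
M2: Pc = R·M2+t = (-0.02962, -0.10335, +0.50994); u = 791.7·(-0.02962)/0.50994 + 311.1 = 265.1077, v = 619.7·(-0.10335)/0.50994 + 245.1 = 119.4991
M3: Pc = R·M3+t = (-0.14845, -0.11085, +0.48836); u = 791.7·(-0.14845)/0.48836 + 311.1 = 70.4455, v = 619.7·(-0.11085)/0.48836 + 245.1 = 104.4369

c0=(73.76, 230.16) c1=(245.01, 238.74) c2=(265.11, 119.50) c3=(70.45, 104.44)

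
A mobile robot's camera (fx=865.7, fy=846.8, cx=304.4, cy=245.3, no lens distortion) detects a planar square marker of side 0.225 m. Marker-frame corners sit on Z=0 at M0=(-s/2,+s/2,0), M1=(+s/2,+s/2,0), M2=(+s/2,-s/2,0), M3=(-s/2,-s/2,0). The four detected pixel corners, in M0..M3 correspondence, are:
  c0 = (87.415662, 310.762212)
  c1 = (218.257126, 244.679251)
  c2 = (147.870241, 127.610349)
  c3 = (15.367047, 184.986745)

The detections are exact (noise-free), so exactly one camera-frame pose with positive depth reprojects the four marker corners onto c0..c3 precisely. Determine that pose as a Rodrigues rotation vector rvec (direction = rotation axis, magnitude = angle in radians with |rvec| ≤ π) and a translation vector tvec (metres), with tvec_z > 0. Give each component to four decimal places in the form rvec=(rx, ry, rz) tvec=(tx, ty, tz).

Intrinsics K: fx=865.7, fy=846.8, cx=304.4, cy=245.3
Marker side s = 0.225 m; corners in marker frame (Z=0):
  M0 = (-0.1125, +0.1125, 0)
  M1 = (+0.1125, +0.1125, 0)
  M2 = (+0.1125, -0.1125, 0)
  M3 = (-0.1125, -0.1125, 0)
Detected image corners:
  c0 = (87.415662, 310.762212) px
  c1 = (218.257126, 244.679251) px
  c2 = (147.870241, 127.610349) px
  c3 = (15.367047, 184.986745) px
Planar DLT: solve 8×8 A·h = b for H (H[2,2]=1):
  H  [+617.17193 +305.71886 +118.87914]
  H  [-215.05900 +519.26977 +215.44115]
  H  [+0.27232 -0.09120 +1.00000]
B = K⁻¹H; ‖b₁‖=0.752223, ‖b₂‖=0.752223; λ = 2/(‖b₁‖+‖b₂‖) = 1.329393, sign → tz>0 ⇒ λ=+1.329393
r₁ = λ·B[:,0] = (+0.82045,-0.44249,+0.36202); r₂ = λ·B[:,1] = (+0.51210,+0.85032,-0.12124)
r₃ = r₁×r₂ = (-0.25419,+0.28487,+0.92425); SVD([r₁ r₂ r₃]) → R = UVᵀ:
  R  [+0.82045 +0.51210 -0.25419]
  R  [-0.44249 +0.85032 +0.28487]
  R  [+0.36202 -0.12124 +0.92425]
t = (-0.28489, -0.04688, +1.32939) m
tr R = 2.595026; θ = arccos((tr R − 1)/2) = 0.647635 rad = 37.107°
axis k = ((R−Rᵀ)₃₂, (R−Rᵀ)₁₃, (R−Rᵀ)₂₁) / (2 sinθ) = (-0.336573, -0.510700, -0.791141)
rvec = θ·k = (-0.217976, -0.330747, -0.512371)

rvec=(-0.2180, -0.3307, -0.5124) tvec=(-0.2849, -0.0469, 1.3294)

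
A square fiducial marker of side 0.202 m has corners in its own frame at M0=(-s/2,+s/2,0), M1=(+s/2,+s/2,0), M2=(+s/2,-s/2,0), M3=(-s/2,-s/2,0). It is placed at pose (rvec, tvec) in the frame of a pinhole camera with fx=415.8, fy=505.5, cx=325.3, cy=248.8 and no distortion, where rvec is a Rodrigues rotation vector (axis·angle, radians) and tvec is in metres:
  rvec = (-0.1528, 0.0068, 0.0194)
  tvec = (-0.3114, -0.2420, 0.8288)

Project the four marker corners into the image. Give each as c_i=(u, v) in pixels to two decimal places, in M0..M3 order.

Intrinsics K: fx=415.8, fy=505.5, cx=325.3, cy=248.8
Marker side s = 0.202 m; corners in marker frame (Z=0):
  M0 = (-0.1010, +0.1010, 0)
  M1 = (+0.1010, +0.1010, 0)
  M2 = (+0.1010, -0.1010, 0)
  M3 = (-0.1010, -0.1010, 0)
rvec = (-0.1528, 0.0068, 0.0194), |rvec| = θ = 0.15418 rad = 8.834°
Rodrigues: sinθ=0.15357, 1−cosθ=0.01186; R = I + sinθ·[k]× + (1−cosθ)·[k]×²:
    [+0.99979 -0.01984 +0.00529]
    [+0.01880 +0.98816 +0.15226]
    [-0.00825 -0.15213 +0.98833]
t = (-0.3114, -0.2420, 0.8288) m
M0: Pc = R·M0+t = (-0.41438, -0.14409, +0.81427); u = 415.8·(-0.41438)/0.81427 + 325.3 = 113.6986, v = 505.5·(-0.14409)/0.81427 + 248.8 = 159.3455
M1: Pc = R·M1+t = (-0.21243, -0.14030, +0.81260); u = 415.8·(-0.21243)/0.81260 + 325.3 = 216.6041, v = 505.5·(-0.14030)/0.81260 + 248.8 = 161.5249
M2: Pc = R·M2+t = (-0.20842, -0.33991, +0.84333); u = 415.8·(-0.20842)/0.84333 + 325.3 = 222.5410, v = 505.5·(-0.33991)/0.84333 + 248.8 = 45.0581
M3: Pc = R·M3+t = (-0.41037, -0.34370, +0.84500); u = 415.8·(-0.41037)/0.84500 + 325.3 = 123.3662, v = 505.5·(-0.34370)/0.84500 + 248.8 = 43.1876

c0=(113.70, 159.35) c1=(216.60, 161.52) c2=(222.54, 45.06) c3=(123.37, 43.19)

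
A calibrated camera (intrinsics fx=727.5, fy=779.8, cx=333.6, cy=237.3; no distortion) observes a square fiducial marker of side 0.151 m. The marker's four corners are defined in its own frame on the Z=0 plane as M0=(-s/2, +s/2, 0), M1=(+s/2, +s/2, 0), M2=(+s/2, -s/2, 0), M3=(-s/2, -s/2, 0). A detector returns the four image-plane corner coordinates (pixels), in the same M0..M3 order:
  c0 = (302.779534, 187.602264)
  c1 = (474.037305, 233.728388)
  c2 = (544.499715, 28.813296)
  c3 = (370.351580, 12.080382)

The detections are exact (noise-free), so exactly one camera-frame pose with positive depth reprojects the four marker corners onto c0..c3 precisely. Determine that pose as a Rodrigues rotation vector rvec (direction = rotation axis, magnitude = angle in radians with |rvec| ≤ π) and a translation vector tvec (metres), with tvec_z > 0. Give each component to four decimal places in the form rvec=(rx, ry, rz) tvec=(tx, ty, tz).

rvec=(-0.2601, 0.5440, 0.3244) tvec=(0.0639, -0.0890, 0.5557)

Intrinsics K: fx=727.5, fy=779.8, cx=333.6, cy=237.3
Marker side s = 0.151 m; corners in marker frame (Z=0):
  M0 = (-0.0755, +0.0755, 0)
  M1 = (+0.0755, +0.0755, 0)
  M2 = (+0.0755, -0.0755, 0)
  M3 = (-0.0755, -0.0755, 0)
Detected image corners:
  c0 = (302.779534, 187.602264) px
  c1 = (474.037305, 233.728388) px
  c2 = (544.499715, 28.813296) px
  c3 = (370.351580, 12.080382) px
Planar DLT: solve 8×8 A·h = b for H (H[2,2]=1):
  H  [+730.68658 -574.63222 +417.27523]
  H  [+93.17456 +1220.22911 +112.38863]
  H  [-0.97713 -0.27965 +1.00000]
B = K⁻¹H; ‖b₁‖=1.799481, ‖b₂‖=1.799481; λ = 2/(‖b₁‖+‖b₂‖) = 0.555716, sign → tz>0 ⇒ λ=+0.555716
r₁ = λ·B[:,0] = (+0.80715,+0.23164,-0.54300); r₂ = λ·B[:,1] = (-0.36768,+0.91687,-0.15541)
r₃ = r₁×r₂ = (+0.46187,+0.32509,+0.82522); SVD([r₁ r₂ r₃]) → R = UVᵀ:
  R  [+0.80715 -0.36768 +0.46187]
  R  [+0.23164 +0.91687 +0.32509]
  R  [-0.54300 -0.15541 +0.82522]
t = (+0.06392, -0.08902, +0.55572) m
tr R = 2.549246; θ = arccos((tr R − 1)/2) = 0.684677 rad = 39.229°
axis k = ((R−Rᵀ)₃₂, (R−Rᵀ)₁₃, (R−Rᵀ)₂₁) / (2 sinθ) = (-0.379887, +0.794463, +0.473830)
rvec = θ·k = (-0.260100, +0.543951, +0.324421)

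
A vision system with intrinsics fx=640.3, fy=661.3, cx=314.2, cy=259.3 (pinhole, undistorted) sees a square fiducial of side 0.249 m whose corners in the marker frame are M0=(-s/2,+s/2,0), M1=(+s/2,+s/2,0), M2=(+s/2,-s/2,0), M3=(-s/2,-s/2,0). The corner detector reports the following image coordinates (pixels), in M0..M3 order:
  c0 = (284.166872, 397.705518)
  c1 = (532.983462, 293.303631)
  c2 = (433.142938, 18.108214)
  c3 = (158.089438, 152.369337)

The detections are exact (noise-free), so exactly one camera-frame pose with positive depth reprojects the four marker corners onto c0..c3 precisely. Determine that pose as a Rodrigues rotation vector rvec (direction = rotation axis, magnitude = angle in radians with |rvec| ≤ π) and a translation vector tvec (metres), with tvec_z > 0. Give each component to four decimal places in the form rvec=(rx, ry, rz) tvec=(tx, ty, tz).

Intrinsics K: fx=640.3, fy=661.3, cx=314.2, cy=259.3
Marker side s = 0.249 m; corners in marker frame (Z=0):
  M0 = (-0.1245, +0.1245, 0)
  M1 = (+0.1245, +0.1245, 0)
  M2 = (+0.1245, -0.1245, 0)
  M3 = (-0.1245, -0.1245, 0)
Detected image corners:
  c0 = (284.166872, 397.705518) px
  c1 = (532.983462, 293.303631) px
  c2 = (433.142938, 18.108214) px
  c3 = (158.089438, 152.369337) px
Planar DLT: solve 8×8 A·h = b for H (H[2,2]=1):
  H  [+967.43128 +631.83025 +351.86235]
  H  [-525.18193 +1151.58641 +225.21459]
  H  [-0.23069 +0.50176 +1.00000]
B = K⁻¹H; ‖b₁‖=1.784978, ‖b₂‖=1.784978; λ = 2/(‖b₁‖+‖b₂‖) = 0.560231, sign → tz>0 ⇒ λ=+0.560231
r₁ = λ·B[:,0] = (+0.90987,-0.39424,-0.12924); r₂ = λ·B[:,1] = (+0.41488,+0.86536,+0.28110)
r₃ = r₁×r₂ = (+0.00102,-0.30939,+0.95094); SVD([r₁ r₂ r₃]) → R = UVᵀ:
  R  [+0.90987 +0.41488 +0.00102]
  R  [-0.39424 +0.86536 -0.30939]
  R  [-0.12924 +0.28110 +0.95094]
t = (+0.03295, -0.02888, +0.56023) m
tr R = 2.726175; θ = arccos((tr R − 1)/2) = 0.529445 rad = 30.335°
axis k = ((R−Rᵀ)₃₂, (R−Rᵀ)₁₃, (R−Rᵀ)₂₁) / (2 sinθ) = (+0.584576, +0.128956, -0.801025)
rvec = θ·k = (+0.309501, +0.068275, -0.424099)

rvec=(0.3095, 0.0683, -0.4241) tvec=(0.0330, -0.0289, 0.5602)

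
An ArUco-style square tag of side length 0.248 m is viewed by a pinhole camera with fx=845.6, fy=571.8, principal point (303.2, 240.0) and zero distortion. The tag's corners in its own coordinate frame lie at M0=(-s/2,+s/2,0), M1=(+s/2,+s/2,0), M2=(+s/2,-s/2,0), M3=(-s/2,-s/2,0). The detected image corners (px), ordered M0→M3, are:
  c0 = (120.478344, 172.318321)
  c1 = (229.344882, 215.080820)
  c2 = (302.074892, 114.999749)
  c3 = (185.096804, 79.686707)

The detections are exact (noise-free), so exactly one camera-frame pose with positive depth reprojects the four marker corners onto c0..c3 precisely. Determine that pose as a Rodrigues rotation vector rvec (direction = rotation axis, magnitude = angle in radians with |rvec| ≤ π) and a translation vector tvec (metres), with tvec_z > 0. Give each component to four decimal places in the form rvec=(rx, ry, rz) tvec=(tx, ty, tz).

rvec=(-0.0088, 0.4962, 0.4835) tvec=(-0.1526, -0.2213, 1.3346)

Intrinsics K: fx=845.6, fy=571.8, cx=303.2, cy=240.0
Marker side s = 0.248 m; corners in marker frame (Z=0):
  M0 = (-0.1240, +0.1240, 0)
  M1 = (+0.1240, +0.1240, 0)
  M2 = (+0.1240, -0.1240, 0)
  M3 = (-0.1240, -0.1240, 0)
Detected image corners:
  c0 = (120.478344, 172.318321) px
  c1 = (229.344882, 215.080820) px
  c2 = (302.074892, 114.999749) px
  c3 = (185.096804, 79.686707) px
Planar DLT: solve 8×8 A·h = b for H (H[2,2]=1):
  H  [+383.13195 -259.41510 +206.49664]
  H  [+107.46186 +399.57531 +145.16777]
  H  [-0.34427 +0.08028 +1.00000]
B = K⁻¹H; ‖b₁‖=0.749278, ‖b₂‖=0.749278; λ = 2/(‖b₁‖+‖b₂‖) = 1.334618, sign → tz>0 ⇒ λ=+1.334618
r₁ = λ·B[:,0] = (+0.76945,+0.44367,-0.45946); r₂ = λ·B[:,1] = (-0.44786,+0.88766,+0.10715)
r₃ = r₁×r₂ = (+0.45539,+0.12333,+0.88171); SVD([r₁ r₂ r₃]) → R = UVᵀ:
  R  [+0.76945 -0.44786 +0.45539]
  R  [+0.44367 +0.88766 +0.12333]
  R  [-0.45946 +0.10715 +0.88171]
t = (-0.15263, -0.22134, +1.33462) m
tr R = 2.538820; θ = arccos((tr R − 1)/2) = 0.692880 rad = 39.699°
axis k = ((R−Rᵀ)₃₂, (R−Rᵀ)₁₃, (R−Rᵀ)₂₁) / (2 sinθ) = (-0.012668, +0.716119, +0.697863)
rvec = θ·k = (-0.008777, +0.496184, +0.483535)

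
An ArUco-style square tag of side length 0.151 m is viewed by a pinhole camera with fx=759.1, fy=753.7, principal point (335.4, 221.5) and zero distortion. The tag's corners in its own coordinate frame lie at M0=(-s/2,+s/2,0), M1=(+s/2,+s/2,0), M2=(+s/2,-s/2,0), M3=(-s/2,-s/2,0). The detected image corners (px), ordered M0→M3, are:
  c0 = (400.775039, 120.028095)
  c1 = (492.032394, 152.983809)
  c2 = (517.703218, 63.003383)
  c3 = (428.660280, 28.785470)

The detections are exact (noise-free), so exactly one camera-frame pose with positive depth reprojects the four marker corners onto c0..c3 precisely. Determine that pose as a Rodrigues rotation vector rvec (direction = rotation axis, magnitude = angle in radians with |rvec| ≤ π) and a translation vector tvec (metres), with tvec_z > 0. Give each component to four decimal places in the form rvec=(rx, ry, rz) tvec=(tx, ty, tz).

Intrinsics K: fx=759.1, fy=753.7, cx=335.4, cy=221.5
Marker side s = 0.151 m; corners in marker frame (Z=0):
  M0 = (-0.0755, +0.0755, 0)
  M1 = (+0.0755, +0.0755, 0)
  M2 = (+0.0755, -0.0755, 0)
  M3 = (-0.0755, -0.0755, 0)
Detected image corners:
  c0 = (400.775039, 120.028095) px
  c1 = (492.032394, 152.983809) px
  c2 = (517.703218, 63.003383) px
  c3 = (428.660280, 28.785470) px
Planar DLT: solve 8×8 A·h = b for H (H[2,2]=1):
  H  [+660.13715 -233.28986 +460.38357]
  H  [+235.00022 +588.91978 +90.95761]
  H  [+0.13742 -0.12185 +1.00000]
B = K⁻¹H; ‖b₁‖=0.864228, ‖b₂‖=0.864228; λ = 2/(‖b₁‖+‖b₂‖) = 1.157102, sign → tz>0 ⇒ λ=+1.157102
r₁ = λ·B[:,0] = (+0.93600,+0.31405,+0.15901); r₂ = λ·B[:,1] = (-0.29331,+0.94556,-0.14100)
r₃ = r₁×r₂ = (-0.19463,+0.08534,+0.97716); SVD([r₁ r₂ r₃]) → R = UVᵀ:
  R  [+0.93600 -0.29331 -0.19463]
  R  [+0.31405 +0.94556 +0.08534]
  R  [+0.15901 -0.14100 +0.97716]
t = (+0.19051, -0.20041, +1.15710) m
tr R = 2.858718; θ = arccos((tr R − 1)/2) = 0.378124 rad = 21.665°
axis k = ((R−Rᵀ)₃₂, (R−Rᵀ)₁₃, (R−Rᵀ)₂₁) / (2 sinθ) = (-0.306539, -0.478953, +0.822580)
rvec = θ·k = (-0.115910, -0.181104, +0.311037)

rvec=(-0.1159, -0.1811, 0.3110) tvec=(0.1905, -0.2004, 1.1571)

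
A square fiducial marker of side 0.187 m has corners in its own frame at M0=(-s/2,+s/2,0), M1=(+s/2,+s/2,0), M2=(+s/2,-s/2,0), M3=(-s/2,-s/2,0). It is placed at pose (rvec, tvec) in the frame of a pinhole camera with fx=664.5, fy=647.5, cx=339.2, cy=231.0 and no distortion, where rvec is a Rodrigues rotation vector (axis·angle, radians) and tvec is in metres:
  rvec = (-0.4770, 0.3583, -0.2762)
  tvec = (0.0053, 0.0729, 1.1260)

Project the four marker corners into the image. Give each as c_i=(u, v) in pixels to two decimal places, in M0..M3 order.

Intrinsics K: fx=664.5, fy=647.5, cx=339.2, cy=231.0
Marker side s = 0.187 m; corners in marker frame (Z=0):
  M0 = (-0.0935, +0.0935, 0)
  M1 = (+0.0935, +0.0935, 0)
  M2 = (+0.0935, -0.0935, 0)
  M3 = (-0.0935, -0.0935, 0)
rvec = (-0.4770, 0.3583, -0.2762), |rvec| = θ = 0.65741 rad = 37.667°
Rodrigues: sinθ=0.61107, 1−cosθ=0.20843; R = I + sinθ·[k]× + (1−cosθ)·[k]×²:
    [+0.90130 +0.17431 +0.39658]
    [-0.33915 +0.85349 +0.39565]
    [-0.26951 -0.49110 +0.82836]
t = (0.0053, 0.0729, 1.1260) m
M0: Pc = R·M0+t = (-0.06267, +0.18441, +1.10528); u = 664.5·(-0.06267)/1.10528 + 339.2 = 301.5203, v = 647.5·(+0.18441)/1.10528 + 231.0 = 339.0326
M1: Pc = R·M1+t = (+0.10587, +0.12099, +1.05488); u = 664.5·(+0.10587)/1.05488 + 339.2 = 405.8901, v = 647.5·(+0.12099)/1.05488 + 231.0 = 305.2653
M2: Pc = R·M2+t = (+0.07327, -0.03861, +1.14672); u = 664.5·(+0.07327)/1.14672 + 339.2 = 381.6606, v = 647.5·(-0.03861)/1.14672 + 231.0 = 209.1979
M3: Pc = R·M3+t = (-0.09527, +0.02481, +1.19712); u = 664.5·(-0.09527)/1.19712 + 339.2 = 286.3175, v = 647.5·(+0.02481)/1.19712 + 231.0 = 244.4192

c0=(301.52, 339.03) c1=(405.89, 305.27) c2=(381.66, 209.20) c3=(286.32, 244.42)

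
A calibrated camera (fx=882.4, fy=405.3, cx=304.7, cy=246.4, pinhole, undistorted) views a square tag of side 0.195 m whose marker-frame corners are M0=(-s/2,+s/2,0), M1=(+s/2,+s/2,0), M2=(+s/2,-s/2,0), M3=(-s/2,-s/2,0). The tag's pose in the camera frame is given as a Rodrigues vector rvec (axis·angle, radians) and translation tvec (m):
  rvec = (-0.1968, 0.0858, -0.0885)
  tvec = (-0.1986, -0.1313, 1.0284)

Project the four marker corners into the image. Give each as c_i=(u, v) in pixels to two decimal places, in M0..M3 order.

c0=(55.00, 235.76) c1=(221.79, 228.02) c2=(211.76, 154.49) c3=(51.25, 162.99)

Intrinsics K: fx=882.4, fy=405.3, cx=304.7, cy=246.4
Marker side s = 0.195 m; corners in marker frame (Z=0):
  M0 = (-0.0975, +0.0975, 0)
  M1 = (+0.0975, +0.0975, 0)
  M2 = (+0.0975, -0.0975, 0)
  M3 = (-0.0975, -0.0975, 0)
rvec = (-0.1968, 0.0858, -0.0885), |rvec| = θ = 0.23222 rad = 13.305°
Rodrigues: sinθ=0.23013, 1−cosθ=0.02684; R = I + sinθ·[k]× + (1−cosθ)·[k]×²:
    [+0.99244 +0.07930 +0.09370]
    [-0.09611 +0.97682 +0.19126]
    [-0.07636 -0.19882 +0.97706]
t = (-0.1986, -0.1313, 1.0284) m
M0: Pc = R·M0+t = (-0.28763, -0.02669, +1.01646); u = 882.4·(-0.28763)/1.01646 + 304.7 = 55.0048, v = 405.3·(-0.02669)/1.01646 + 246.4 = 235.7582
M1: Pc = R·M1+t = (-0.09411, -0.04543, +1.00157); u = 882.4·(-0.09411)/1.00157 + 304.7 = 221.7915, v = 405.3·(-0.04543)/1.00157 + 246.4 = 228.0158
M2: Pc = R·M2+t = (-0.10957, -0.23591, +1.04034); u = 882.4·(-0.10957)/1.04034 + 304.7 = 211.7650, v = 405.3·(-0.23591)/1.04034 + 246.4 = 154.4927
M3: Pc = R·M3+t = (-0.30309, -0.21717, +1.05523); u = 882.4·(-0.30309)/1.05523 + 304.7 = 51.2475, v = 405.3·(-0.21717)/1.05523 + 246.4 = 162.9881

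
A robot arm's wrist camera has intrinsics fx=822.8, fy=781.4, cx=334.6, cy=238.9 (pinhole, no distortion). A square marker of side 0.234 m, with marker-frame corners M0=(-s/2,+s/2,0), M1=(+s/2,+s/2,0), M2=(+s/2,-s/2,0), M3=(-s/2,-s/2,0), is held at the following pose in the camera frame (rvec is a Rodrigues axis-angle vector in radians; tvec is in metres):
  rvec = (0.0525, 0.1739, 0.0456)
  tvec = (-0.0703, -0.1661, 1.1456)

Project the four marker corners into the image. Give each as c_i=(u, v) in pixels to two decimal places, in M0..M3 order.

c0=(201.11, 202.09) c1=(363.70, 208.84) c2=(371.06, 45.47) c3=(206.37, 44.31)

Intrinsics K: fx=822.8, fy=781.4, cx=334.6, cy=238.9
Marker side s = 0.234 m; corners in marker frame (Z=0):
  M0 = (-0.1170, +0.1170, 0)
  M1 = (+0.1170, +0.1170, 0)
  M2 = (+0.1170, -0.1170, 0)
  M3 = (-0.1170, -0.1170, 0)
rvec = (0.0525, 0.1739, 0.0456), |rvec| = θ = 0.18729 rad = 10.731°
Rodrigues: sinθ=0.18620, 1−cosθ=0.01749; R = I + sinθ·[k]× + (1−cosθ)·[k]×²:
    [+0.98389 -0.04078 +0.17408]
    [+0.04989 +0.99759 -0.04824]
    [-0.17169 +0.05615 +0.98355]
t = (-0.0703, -0.1661, 1.1456) m
M0: Pc = R·M0+t = (-0.19019, -0.05522, +1.17226); u = 822.8·(-0.19019)/1.17226 + 334.6 = 201.1094, v = 781.4·(-0.05522)/1.17226 + 238.9 = 202.0925
M1: Pc = R·M1+t = (+0.04004, -0.04355, +1.13208); u = 822.8·(+0.04004)/1.13208 + 334.6 = 363.7035, v = 781.4·(-0.04355)/1.13208 + 238.9 = 208.8435
M2: Pc = R·M2+t = (+0.04959, -0.27698, +1.11894); u = 822.8·(+0.04959)/1.11894 + 334.6 = 371.0626, v = 781.4·(-0.27698)/1.11894 + 238.9 = 45.4735
M3: Pc = R·M3+t = (-0.18064, -0.28865, +1.15912); u = 822.8·(-0.18064)/1.15912 + 334.6 = 206.3705, v = 781.4·(-0.28865)/1.15912 + 238.9 = 44.3085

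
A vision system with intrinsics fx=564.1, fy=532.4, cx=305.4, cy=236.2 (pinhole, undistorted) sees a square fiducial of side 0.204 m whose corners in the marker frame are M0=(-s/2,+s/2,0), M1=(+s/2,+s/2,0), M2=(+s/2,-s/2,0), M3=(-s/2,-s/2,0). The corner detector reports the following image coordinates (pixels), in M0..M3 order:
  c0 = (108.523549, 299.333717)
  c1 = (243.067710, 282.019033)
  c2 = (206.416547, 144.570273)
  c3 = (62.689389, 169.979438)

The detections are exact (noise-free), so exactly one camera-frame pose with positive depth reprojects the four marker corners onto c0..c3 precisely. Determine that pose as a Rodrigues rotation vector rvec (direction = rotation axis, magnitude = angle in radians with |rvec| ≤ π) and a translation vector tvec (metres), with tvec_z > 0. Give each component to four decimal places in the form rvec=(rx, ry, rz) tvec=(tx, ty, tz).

rvec=(0.3231, 0.1559, -0.1749) tvec=(-0.2052, -0.0134, 0.7661)

Intrinsics K: fx=564.1, fy=532.4, cx=305.4, cy=236.2
Marker side s = 0.204 m; corners in marker frame (Z=0):
  M0 = (-0.1020, +0.1020, 0)
  M1 = (+0.1020, +0.1020, 0)
  M2 = (+0.1020, -0.1020, 0)
  M3 = (-0.1020, -0.1020, 0)
Detected image corners:
  c0 = (108.523549, 299.333717) px
  c1 = (243.067710, 282.019033) px
  c2 = (206.416547, 144.570273) px
  c3 = (62.689389, 169.979438) px
Planar DLT: solve 8×8 A·h = b for H (H[2,2]=1):
  H  [+644.74679 +263.69823 +154.33702]
  H  [-156.44231 +741.48622 +226.90514]
  H  [-0.23450 +0.39304 +1.00000]
B = K⁻¹H; ‖b₁‖=1.305266, ‖b₂‖=1.305266; λ = 2/(‖b₁‖+‖b₂‖) = 0.766127, sign → tz>0 ⇒ λ=+0.766127
r₁ = λ·B[:,0] = (+0.97292,-0.14542,-0.17966); r₂ = λ·B[:,1] = (+0.19511,+0.93341,+0.30112)
r₃ = r₁×r₂ = (+0.12391,-0.32802,+0.93651); SVD([r₁ r₂ r₃]) → R = UVᵀ:
  R  [+0.97292 +0.19511 +0.12391]
  R  [-0.14542 +0.93341 -0.32802]
  R  [-0.17966 +0.30112 +0.93651]
t = (-0.20516, -0.01338, +0.76613) m
tr R = 2.842843; θ = arccos((tr R − 1)/2) = 0.399073 rad = 22.865°
axis k = ((R−Rᵀ)₃₂, (R−Rᵀ)₁₃, (R−Rᵀ)₂₁) / (2 sinθ) = (+0.809570, +0.390622, -0.438192)
rvec = θ·k = (+0.323077, +0.155887, -0.174871)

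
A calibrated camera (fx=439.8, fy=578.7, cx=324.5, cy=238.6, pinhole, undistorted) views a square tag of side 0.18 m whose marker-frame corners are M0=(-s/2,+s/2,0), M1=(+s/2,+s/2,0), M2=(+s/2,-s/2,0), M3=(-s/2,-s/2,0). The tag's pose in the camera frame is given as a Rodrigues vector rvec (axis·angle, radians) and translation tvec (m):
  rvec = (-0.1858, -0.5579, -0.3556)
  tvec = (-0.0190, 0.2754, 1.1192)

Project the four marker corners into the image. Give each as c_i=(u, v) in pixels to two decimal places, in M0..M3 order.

Intrinsics K: fx=439.8, fy=578.7, cx=324.5, cy=238.6
Marker side s = 0.18 m; corners in marker frame (Z=0):
  M0 = (-0.0900, +0.0900, 0)
  M1 = (+0.0900, +0.0900, 0)
  M2 = (+0.0900, -0.0900, 0)
  M3 = (-0.0900, -0.0900, 0)
rvec = (-0.1858, -0.5579, -0.3556), |rvec| = θ = 0.68719 rad = 39.373°
Rodrigues: sinθ=0.63436, 1−cosθ=0.22697; R = I + sinθ·[k]× + (1−cosθ)·[k]×²:
    [+0.78963 +0.37809 -0.48326]
    [-0.27845 +0.92263 +0.26687]
    [+0.54677 -0.07617 +0.83381]
t = (-0.0190, 0.2754, 1.1192) m
M0: Pc = R·M0+t = (-0.05604, +0.38350, +1.06314); u = 439.8·(-0.05604)/1.06314 + 324.5 = 301.3179, v = 578.7·(+0.38350)/1.06314 + 238.6 = 447.3501
M1: Pc = R·M1+t = (+0.08609, +0.33338, +1.16155); u = 439.8·(+0.08609)/1.16155 + 324.5 = 357.0979, v = 578.7·(+0.33338)/1.16155 + 238.6 = 404.6922
M2: Pc = R·M2+t = (+0.01804, +0.16730, +1.17526); u = 439.8·(+0.01804)/1.17526 + 324.5 = 331.2502, v = 578.7·(+0.16730)/1.17526 + 238.6 = 320.9800
M3: Pc = R·M3+t = (-0.12409, +0.21742, +1.07685); u = 439.8·(-0.12409)/1.07685 + 324.5 = 273.8181, v = 578.7·(+0.21742)/1.07685 + 238.6 = 355.4439

c0=(301.32, 447.35) c1=(357.10, 404.69) c2=(331.25, 320.98) c3=(273.82, 355.44)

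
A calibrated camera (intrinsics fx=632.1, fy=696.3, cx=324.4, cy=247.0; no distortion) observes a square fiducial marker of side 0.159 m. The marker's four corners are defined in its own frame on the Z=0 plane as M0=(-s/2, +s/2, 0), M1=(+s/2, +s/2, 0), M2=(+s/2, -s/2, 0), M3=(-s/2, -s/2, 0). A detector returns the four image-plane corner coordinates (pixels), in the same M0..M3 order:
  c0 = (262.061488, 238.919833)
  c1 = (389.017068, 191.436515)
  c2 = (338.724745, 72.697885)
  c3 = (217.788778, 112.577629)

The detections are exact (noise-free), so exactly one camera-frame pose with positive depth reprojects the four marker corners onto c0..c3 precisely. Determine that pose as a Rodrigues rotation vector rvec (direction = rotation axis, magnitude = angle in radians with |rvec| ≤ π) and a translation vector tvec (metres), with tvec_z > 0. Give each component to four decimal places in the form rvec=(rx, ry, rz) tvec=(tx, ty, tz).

rvec=(-0.3416, -0.1332, -0.3614) tvec=(-0.0264, -0.1039, 0.7581)

Intrinsics K: fx=632.1, fy=696.3, cx=324.4, cy=247.0
Marker side s = 0.159 m; corners in marker frame (Z=0):
  M0 = (-0.0795, +0.0795, 0)
  M1 = (+0.0795, +0.0795, 0)
  M2 = (+0.0795, -0.0795, 0)
  M3 = (-0.0795, -0.0795, 0)
Detected image corners:
  c0 = (262.061488, 238.919833) px
  c1 = (389.017068, 191.436515) px
  c2 = (338.724745, 72.697885) px
  c3 = (217.788778, 112.577629) px
Planar DLT: solve 8×8 A·h = b for H (H[2,2]=1):
  H  [+853.70687 +177.00720 +302.36665]
  H  [-235.84570 +708.67030 +151.52982]
  H  [+0.24768 -0.39994 +1.00000]
B = K⁻¹H; ‖b₁‖=1.319167, ‖b₂‖=1.319167; λ = 2/(‖b₁‖+‖b₂‖) = 0.758054, sign → tz>0 ⇒ λ=+0.758054
r₁ = λ·B[:,0] = (+0.92746,-0.32337,+0.18776); r₂ = λ·B[:,1] = (+0.36787,+0.87907,-0.30317)
r₃ = r₁×r₂ = (-0.06702,+0.35025,+0.93426); SVD([r₁ r₂ r₃]) → R = UVᵀ:
  R  [+0.92746 +0.36787 -0.06702]
  R  [-0.32337 +0.87907 +0.35025]
  R  [+0.18776 -0.30317 +0.93426]
t = (-0.02642, -0.10394, +0.75805) m
tr R = 2.740781; θ = arccos((tr R − 1)/2) = 0.514801 rad = 29.496°
axis k = ((R−Rᵀ)₃₂, (R−Rᵀ)₁₃, (R−Rᵀ)₂₁) / (2 sinθ) = (-0.663561, -0.258727, -0.701959)
rvec = θ·k = (-0.341602, -0.133193, -0.361370)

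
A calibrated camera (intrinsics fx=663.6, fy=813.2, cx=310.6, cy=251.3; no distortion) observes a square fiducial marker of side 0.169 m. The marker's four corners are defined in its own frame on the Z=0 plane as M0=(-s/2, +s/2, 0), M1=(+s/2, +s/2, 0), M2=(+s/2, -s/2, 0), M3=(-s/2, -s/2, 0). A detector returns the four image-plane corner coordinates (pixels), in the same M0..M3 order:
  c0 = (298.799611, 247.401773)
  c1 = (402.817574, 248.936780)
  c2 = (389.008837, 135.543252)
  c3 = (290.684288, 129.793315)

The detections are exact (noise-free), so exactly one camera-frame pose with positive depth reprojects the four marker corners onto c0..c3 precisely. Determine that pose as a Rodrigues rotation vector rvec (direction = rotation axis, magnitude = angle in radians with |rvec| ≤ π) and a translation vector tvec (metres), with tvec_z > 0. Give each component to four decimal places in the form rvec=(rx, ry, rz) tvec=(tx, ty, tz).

Intrinsics K: fx=663.6, fy=813.2, cx=310.6, cy=251.3
Marker side s = 0.169 m; corners in marker frame (Z=0):
  M0 = (-0.0845, +0.0845, 0)
  M1 = (+0.0845, +0.0845, 0)
  M2 = (+0.0845, -0.0845, 0)
  M3 = (-0.0845, -0.0845, 0)
Detected image corners:
  c0 = (298.799611, 247.401773) px
  c1 = (402.817574, 248.936780) px
  c2 = (389.008837, 135.543252) px
  c3 = (290.684288, 129.793315) px
Planar DLT: solve 8×8 A·h = b for H (H[2,2]=1):
  H  [+676.59938 -58.30399 +346.13316]
  H  [+65.19497 +615.10337 +188.70866]
  H  [+0.22721 -0.35761 +1.00000]
B = K⁻¹H; ‖b₁‖=0.941135, ‖b₂‖=0.941136; λ = 2/(‖b₁‖+‖b₂‖) = 1.062546, sign → tz>0 ⇒ λ=+1.062546
r₁ = λ·B[:,0] = (+0.97036,+0.01058,+0.24142); r₂ = λ·B[:,1] = (+0.08449,+0.92113,-0.37997)
r₃ = r₁×r₂ = (-0.22640,+0.38911,+0.89294); SVD([r₁ r₂ r₃]) → R = UVᵀ:
  R  [+0.97036 +0.08449 -0.22640]
  R  [+0.01058 +0.92113 +0.38911]
  R  [+0.24142 -0.37997 +0.89294]
t = (+0.05690, -0.08178, +1.06255) m
tr R = 2.784430; θ = arccos((tr R − 1)/2) = 0.468570 rad = 26.847°
axis k = ((R−Rᵀ)₃₂, (R−Rᵀ)₁₃, (R−Rᵀ)₂₁) / (2 sinθ) = (-0.851489, -0.517947, -0.081832)
rvec = θ·k = (-0.398983, -0.242695, -0.038344)

rvec=(-0.3990, -0.2427, -0.0383) tvec=(0.0569, -0.0818, 1.0625)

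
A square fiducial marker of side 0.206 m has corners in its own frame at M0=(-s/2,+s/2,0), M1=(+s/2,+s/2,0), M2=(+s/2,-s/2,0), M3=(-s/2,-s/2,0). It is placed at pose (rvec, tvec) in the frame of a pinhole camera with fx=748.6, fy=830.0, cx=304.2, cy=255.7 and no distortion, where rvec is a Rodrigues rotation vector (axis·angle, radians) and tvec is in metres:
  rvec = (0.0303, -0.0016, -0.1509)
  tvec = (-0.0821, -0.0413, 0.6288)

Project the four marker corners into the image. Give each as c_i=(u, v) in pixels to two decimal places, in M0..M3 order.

Intrinsics K: fx=748.6, fy=830.0, cx=304.2, cy=255.7
Marker side s = 0.206 m; corners in marker frame (Z=0):
  M0 = (-0.1030, +0.1030, 0)
  M1 = (+0.1030, +0.1030, 0)
  M2 = (+0.1030, -0.1030, 0)
  M3 = (-0.1030, -0.1030, 0)
rvec = (0.0303, -0.0016, -0.1509), |rvec| = θ = 0.15392 rad = 8.819°
Rodrigues: sinθ=0.15331, 1−cosθ=0.01182; R = I + sinθ·[k]× + (1−cosθ)·[k]×²:
    [+0.98864 +0.15028 -0.00388]
    [-0.15033 +0.98818 -0.03006]
    [-0.00069 +0.03030 +0.99954]
t = (-0.0821, -0.0413, 0.6288) m
M0: Pc = R·M0+t = (-0.16845, +0.07597, +0.63199); u = 748.6·(-0.16845)/0.63199 + 304.2 = 104.6688, v = 830.0·(+0.07597)/0.63199 + 255.7 = 355.4672
M1: Pc = R·M1+t = (+0.03521, +0.04500, +0.63185); u = 748.6·(+0.03521)/0.63185 + 304.2 = 345.9140, v = 830.0·(+0.04500)/0.63185 + 255.7 = 314.8102
M2: Pc = R·M2+t = (+0.00425, -0.15857, +0.62561); u = 748.6·(+0.00425)/0.62561 + 304.2 = 309.2862, v = 830.0·(-0.15857)/0.62561 + 255.7 = 45.3286
M3: Pc = R·M3+t = (-0.19941, -0.12760, +0.62575); u = 748.6·(-0.19941)/0.62575 + 304.2 = 65.6428, v = 830.0·(-0.12760)/0.62575 + 255.7 = 86.4522

c0=(104.67, 355.47) c1=(345.91, 314.81) c2=(309.29, 45.33) c3=(65.64, 86.45)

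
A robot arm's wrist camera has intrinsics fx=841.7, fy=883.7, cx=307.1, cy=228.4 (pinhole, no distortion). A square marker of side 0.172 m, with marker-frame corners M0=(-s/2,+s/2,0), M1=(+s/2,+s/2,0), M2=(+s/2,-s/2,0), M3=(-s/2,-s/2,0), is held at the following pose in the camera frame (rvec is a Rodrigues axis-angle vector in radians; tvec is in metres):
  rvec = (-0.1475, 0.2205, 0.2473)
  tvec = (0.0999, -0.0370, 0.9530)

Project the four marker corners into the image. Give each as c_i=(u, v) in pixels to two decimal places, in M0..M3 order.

Intrinsics K: fx=841.7, fy=883.7, cx=307.1, cy=228.4
Marker side s = 0.172 m; corners in marker frame (Z=0):
  M0 = (-0.0860, +0.0860, 0)
  M1 = (+0.0860, +0.0860, 0)
  M2 = (+0.0860, -0.0860, 0)
  M3 = (-0.0860, -0.0860, 0)
rvec = (-0.1475, 0.2205, 0.2473), |rvec| = θ = 0.36268 rad = 20.780°
Rodrigues: sinθ=0.35478, 1−cosθ=0.06505; R = I + sinθ·[k]× + (1−cosθ)·[k]×²:
    [+0.94571 -0.25800 +0.19766]
    [+0.22583 +0.95900 +0.17125]
    [-0.23374 -0.11732 +0.96520]
t = (0.0999, -0.0370, 0.9530) m
M0: Pc = R·M0+t = (-0.00362, +0.02605, +0.96301); u = 841.7·(-0.00362)/0.96301 + 307.1 = 303.9369, v = 883.7·(+0.02605)/0.96301 + 228.4 = 252.3067
M1: Pc = R·M1+t = (+0.15904, +0.06489, +0.92281); u = 841.7·(+0.15904)/0.92281 + 307.1 = 452.1643, v = 883.7·(+0.06489)/0.92281 + 228.4 = 290.5447
M2: Pc = R·M2+t = (+0.20342, -0.10005, +0.94299); u = 841.7·(+0.20342)/0.94299 + 307.1 = 488.6693, v = 883.7·(-0.10005)/0.94299 + 228.4 = 134.6383
M3: Pc = R·M3+t = (+0.04076, -0.13889, +0.98319); u = 841.7·(+0.04076)/0.98319 + 307.1 = 341.9915, v = 883.7·(-0.13889)/0.98319 + 228.4 = 103.5601

c0=(303.94, 252.31) c1=(452.16, 290.54) c2=(488.67, 134.64) c3=(341.99, 103.56)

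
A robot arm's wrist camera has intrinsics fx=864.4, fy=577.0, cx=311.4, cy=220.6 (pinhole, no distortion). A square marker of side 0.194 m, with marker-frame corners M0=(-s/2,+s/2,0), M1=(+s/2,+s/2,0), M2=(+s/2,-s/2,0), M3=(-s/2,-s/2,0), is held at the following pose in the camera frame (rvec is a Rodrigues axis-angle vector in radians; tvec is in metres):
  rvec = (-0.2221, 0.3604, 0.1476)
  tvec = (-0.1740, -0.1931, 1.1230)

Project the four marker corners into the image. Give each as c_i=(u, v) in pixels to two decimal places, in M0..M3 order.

c0=(98.02, 165.17) c1=(229.03, 172.33) c2=(259.37, 76.25) c3=(130.60, 75.09)

Intrinsics K: fx=864.4, fy=577.0, cx=311.4, cy=220.6
Marker side s = 0.194 m; corners in marker frame (Z=0):
  M0 = (-0.0970, +0.0970, 0)
  M1 = (+0.0970, +0.0970, 0)
  M2 = (+0.0970, -0.0970, 0)
  M3 = (-0.0970, -0.0970, 0)
rvec = (-0.2221, 0.3604, 0.1476), |rvec| = θ = 0.44833 rad = 25.688°
Rodrigues: sinθ=0.43346, 1−cosθ=0.09883; R = I + sinθ·[k]× + (1−cosθ)·[k]×²:
    [+0.92542 -0.18206 +0.33233]
    [+0.10335 +0.96503 +0.24089]
    [-0.36457 -0.18858 +0.91188]
t = (-0.1740, -0.1931, 1.1230) m
M0: Pc = R·M0+t = (-0.28143, -0.10952, +1.14007); u = 864.4·(-0.28143)/1.14007 + 311.4 = 98.0231, v = 577.0·(-0.10952)/1.14007 + 220.6 = 165.1728
M1: Pc = R·M1+t = (-0.10189, -0.08947, +1.06934); u = 864.4·(-0.10189)/1.06934 + 311.4 = 229.0347, v = 577.0·(-0.08947)/1.06934 + 220.6 = 172.3252
M2: Pc = R·M2+t = (-0.06657, -0.27668, +1.10593); u = 864.4·(-0.06657)/1.10593 + 311.4 = 259.3655, v = 577.0·(-0.27668)/1.10593 + 220.6 = 76.2450
M3: Pc = R·M3+t = (-0.24611, -0.29673, +1.17666); u = 864.4·(-0.24611)/1.17666 + 311.4 = 130.6042, v = 577.0·(-0.29673)/1.17666 + 220.6 = 75.0900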